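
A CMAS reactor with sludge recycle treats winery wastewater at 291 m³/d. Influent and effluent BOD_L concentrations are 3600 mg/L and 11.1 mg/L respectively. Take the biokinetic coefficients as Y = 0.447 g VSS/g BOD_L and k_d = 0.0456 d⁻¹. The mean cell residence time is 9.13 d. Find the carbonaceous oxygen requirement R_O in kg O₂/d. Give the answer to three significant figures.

R_O ≈ 576 kg O₂/d

Y_obs = Y / (1 + k_d θ_c) = 0.447 / (1 + 0.0456 × 9.13) = 0.447 / 1.416 = 0.3156.
ΔS = 3600 − 11.1 = 3589 mg/L, so the substrate removal rate is 291 × 3589/1000 = 1044 kg BOD_L/d.
Biomass synthesised: P_X = Y_obs × 1044 = 329.6 kg VSS/d.
Carbonaceous O₂ demand = substrate oxidised − cell-mass equivalent = 1044 − 1.42 × 329.6 = 576.3 kg O₂/d.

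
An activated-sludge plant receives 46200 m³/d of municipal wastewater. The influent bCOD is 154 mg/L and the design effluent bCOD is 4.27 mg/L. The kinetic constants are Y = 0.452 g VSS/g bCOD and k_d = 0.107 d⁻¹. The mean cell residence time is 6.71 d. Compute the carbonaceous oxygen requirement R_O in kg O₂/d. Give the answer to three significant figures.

Y_obs = Y / (1 + k_d θ_c) = 0.452 / (1 + 0.107 × 6.71) = 0.452 / 1.718 = 0.2631.
Mass of bCOD removed per day: Q(S₀ − S) = 46200 × 149.7 g/m³ = 6918 kg/d.
Net sludge production P_X = 0.2631 × 6918 = 1820 kg VSS/d.
R_O = Q·ΔS − 1.42 P_X = 6918 − 2584 = 4333 kg O₂/d.

R_O ≈ 4330 kg O₂/d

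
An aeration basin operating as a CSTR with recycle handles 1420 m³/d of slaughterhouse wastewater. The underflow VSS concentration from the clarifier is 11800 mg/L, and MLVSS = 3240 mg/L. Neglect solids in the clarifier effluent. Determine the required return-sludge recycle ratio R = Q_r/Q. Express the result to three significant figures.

R ≈ 0.379

Solids balance on the clarifier gives (1+R)X = R·X_r, so R = X/(X_r − X) = 3240 / (11800 − 3240) = 0.3785.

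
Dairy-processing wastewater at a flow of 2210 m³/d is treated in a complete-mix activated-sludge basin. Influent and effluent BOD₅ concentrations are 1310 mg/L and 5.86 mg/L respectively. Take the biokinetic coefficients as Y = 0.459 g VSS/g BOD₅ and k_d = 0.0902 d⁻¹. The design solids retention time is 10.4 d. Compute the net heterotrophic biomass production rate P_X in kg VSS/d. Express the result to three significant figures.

Y_obs = Y / (1 + k_d θ_c) = 0.459 / (1 + 0.0902 × 10.4) = 0.459 / 1.938 = 0.2368.
ΔS = 1310 − 5.86 = 1304 mg/L, so the substrate removal rate is 2210 × 1304/1000 = 2882 kg BOD₅/d.
So the net sludge growth is P_X = 0.2368 × 2882 = 682.6 kg VSS/d.

P_X ≈ 683 kg VSS/d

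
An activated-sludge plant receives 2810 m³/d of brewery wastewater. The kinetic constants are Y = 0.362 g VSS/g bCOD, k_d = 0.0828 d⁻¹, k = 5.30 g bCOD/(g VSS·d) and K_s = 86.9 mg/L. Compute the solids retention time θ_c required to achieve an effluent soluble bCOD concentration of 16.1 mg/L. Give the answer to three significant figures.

Specific growth rate at S = 16.1 mg/L: μ = YkS/(K_s+S) = 0.362·5.30·16.1/(86.9+16.1) = 0.2999 d⁻¹.
1/θ_c = 0.2999 − 0.0828 = 0.2171 d⁻¹, so θ_c = 4.606 d.

θ_c ≈ 4.61 d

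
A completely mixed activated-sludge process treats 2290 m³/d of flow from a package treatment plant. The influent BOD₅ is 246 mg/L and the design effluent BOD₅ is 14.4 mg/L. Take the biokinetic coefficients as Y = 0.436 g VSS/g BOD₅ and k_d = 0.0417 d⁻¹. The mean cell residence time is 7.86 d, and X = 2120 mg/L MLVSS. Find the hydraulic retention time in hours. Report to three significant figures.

τ ≈ 6.77 h

Steady-state biomass mass balance: V·X·(1 + k_d·θ_c) = Y·Q·(S₀ − S)·θ_c, so V = 0.436 × 2290 × (246 − 14.4) × 7.86 / [2120 × (1 + 0.0417 × 7.86)] = 1.82×10^6 / 2815 = 645.7 m³.
τ = V/Q = 645.7/2290 = 0.2820 d, or 6.767 h.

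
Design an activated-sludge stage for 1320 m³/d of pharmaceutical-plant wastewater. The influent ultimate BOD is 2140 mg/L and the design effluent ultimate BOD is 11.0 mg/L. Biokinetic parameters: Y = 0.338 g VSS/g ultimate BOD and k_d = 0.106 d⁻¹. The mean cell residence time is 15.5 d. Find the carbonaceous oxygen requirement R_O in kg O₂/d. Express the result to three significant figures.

The observed yield is Y_obs = Y/(1 + k_d·θ_c) = 0.338 / (1 + 0.106 × 15.5) = 0.338 / 2.643 = 0.1279 g VSS per g ultimate BOD removed.
Mass of ultimate BOD removed per day: Q(S₀ − S) = 1320 × 2129 g/m³ = 2810 kg/d.
Biomass synthesised: P_X = Y_obs × 2810 = 359.4 kg VSS/d.
Carbonaceous O₂ demand = substrate oxidised − cell-mass equivalent = 2810 − 1.42 × 359.4 = 2300 kg O₂/d.

R_O ≈ 2300 kg O₂/d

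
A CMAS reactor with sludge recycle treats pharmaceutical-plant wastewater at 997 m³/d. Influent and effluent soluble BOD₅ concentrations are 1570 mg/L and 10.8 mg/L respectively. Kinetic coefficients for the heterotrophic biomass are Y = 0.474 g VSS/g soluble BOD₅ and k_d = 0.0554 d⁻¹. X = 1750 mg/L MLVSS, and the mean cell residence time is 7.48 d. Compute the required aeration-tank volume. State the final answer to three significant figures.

V ≈ 2230 m³

Steady-state biomass mass balance: V·X·(1 + k_d·θ_c) = Y·Q·(S₀ − S)·θ_c, so V = 0.474 × 997 × (1570 − 10.8) × 7.48 / [1750 × (1 + 0.0554 × 7.48)] = 5.51×10^6 / 2475 = 2227 m³.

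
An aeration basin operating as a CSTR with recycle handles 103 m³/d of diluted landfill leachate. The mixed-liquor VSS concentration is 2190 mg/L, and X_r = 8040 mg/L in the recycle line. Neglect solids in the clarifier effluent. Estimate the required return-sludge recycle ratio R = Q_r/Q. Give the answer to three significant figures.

R ≈ 0.374

Mass balance around the secondary clarifier (neglecting effluent solids): R = X / (X_r − X) = 2190 / (8040 − 2190) = 0.3744.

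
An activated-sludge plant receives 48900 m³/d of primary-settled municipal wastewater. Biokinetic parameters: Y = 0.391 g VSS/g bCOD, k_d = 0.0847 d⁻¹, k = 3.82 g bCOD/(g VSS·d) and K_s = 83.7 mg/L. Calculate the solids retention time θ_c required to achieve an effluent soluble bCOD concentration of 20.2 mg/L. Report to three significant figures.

θ_c ≈ 4.86 d

At the target effluent, Y k S/(K_s+S) = 0.391×3.82×20.2/103.9 = 0.2904 d⁻¹.
1/θ_c = 0.2904 − 0.0847 = 0.2057 d⁻¹, so θ_c = 4.862 d.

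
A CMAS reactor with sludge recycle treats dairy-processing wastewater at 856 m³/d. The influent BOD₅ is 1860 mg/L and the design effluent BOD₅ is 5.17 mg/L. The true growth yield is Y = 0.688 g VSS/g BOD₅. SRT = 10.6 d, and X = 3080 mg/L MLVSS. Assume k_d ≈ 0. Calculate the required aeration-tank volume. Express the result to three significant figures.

V·X = Y·Q·ΔS·θ_c gives V = 0.688 × 856 × (1860 − 5.17) × 10.6 / 3080 = 3759 m³.

V ≈ 3760 m³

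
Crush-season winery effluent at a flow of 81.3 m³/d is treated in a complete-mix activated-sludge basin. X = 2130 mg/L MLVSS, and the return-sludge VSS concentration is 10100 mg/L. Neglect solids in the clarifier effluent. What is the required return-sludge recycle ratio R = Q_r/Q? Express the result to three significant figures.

Solids balance on the clarifier gives (1+R)X = R·X_r, so R = X/(X_r − X) = 2130 / (10100 − 2130) = 0.2673.

R ≈ 0.267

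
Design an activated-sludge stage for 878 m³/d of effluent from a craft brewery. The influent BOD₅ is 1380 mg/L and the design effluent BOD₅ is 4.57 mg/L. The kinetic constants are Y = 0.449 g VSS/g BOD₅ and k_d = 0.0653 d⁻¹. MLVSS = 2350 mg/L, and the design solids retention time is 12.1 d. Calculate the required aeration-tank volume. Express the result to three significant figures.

V ≈ 1560 m³

From the SRT design equation V = Y Q (S₀−S) θ_c / [X (1 + k_d θ_c)] = 0.449 × 878 × (1380 − 4.57) × 12.1 / [2350 × (1 + 0.0653 × 12.1)] = 6.56×10^6 / 4207 = 1560 m³.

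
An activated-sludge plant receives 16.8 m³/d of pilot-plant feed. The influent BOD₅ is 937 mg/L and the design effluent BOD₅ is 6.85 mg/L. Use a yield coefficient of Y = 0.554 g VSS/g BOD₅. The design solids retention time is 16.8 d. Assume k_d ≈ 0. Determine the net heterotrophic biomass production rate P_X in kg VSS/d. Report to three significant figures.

P_X ≈ 8.66 kg VSS/d

Since k_d ≈ 0, Y_obs = Y = 0.554 g VSS/g BOD₅.
Mass of BOD₅ removed per day: Q(S₀ − S) = 16.8 × 930.1 g/m³ = 15.63 kg/d.
So the net sludge growth is P_X = 0.5540 × 15.63 = 8.657 kg VSS/d.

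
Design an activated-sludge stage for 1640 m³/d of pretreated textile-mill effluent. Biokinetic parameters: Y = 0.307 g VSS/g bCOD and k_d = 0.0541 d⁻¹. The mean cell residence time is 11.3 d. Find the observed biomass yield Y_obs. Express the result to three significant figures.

Y_obs ≈ 0.191 g VSS/g bCOD

Correct the yield for decay: Y_obs = Y/(1 + k_d θ_c) = 0.307 / (1 + 0.0541 × 11.3) = 0.307 / 1.611 = 0.1905.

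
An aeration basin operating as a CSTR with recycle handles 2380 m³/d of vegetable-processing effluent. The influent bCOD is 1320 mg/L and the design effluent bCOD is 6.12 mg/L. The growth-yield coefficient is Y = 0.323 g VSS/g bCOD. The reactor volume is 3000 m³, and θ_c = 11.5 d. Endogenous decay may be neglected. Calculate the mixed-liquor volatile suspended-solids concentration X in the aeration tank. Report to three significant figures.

Without decay, X = Y Q (S₀−S) θ_c / V = 0.323 × 2380 × (1320 − 6.12) × 11.5 / 3000 = 3872 mg/L.

X ≈ 3870 mg/L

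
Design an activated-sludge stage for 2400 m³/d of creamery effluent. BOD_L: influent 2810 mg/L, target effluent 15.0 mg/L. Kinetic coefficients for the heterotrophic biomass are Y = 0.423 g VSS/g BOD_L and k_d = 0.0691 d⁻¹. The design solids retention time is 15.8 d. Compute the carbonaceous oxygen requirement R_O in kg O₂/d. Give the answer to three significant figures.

Observed yield with endogenous decay: Y_obs = Y / (1 + k_d·θ_c) = 0.423 / (1 + 0.0691 × 15.8) = 0.423 / 2.092 = 0.2022 g VSS/g BOD_L.
Q·(S₀ − S) = 2400 × (2810 − 15.0) × 10⁻³ = 6708 kg/d removed.
Net sludge production P_X = 0.2022 × 6708 = 1356 kg VSS/d.
Carbonaceous O₂ demand = substrate oxidised − cell-mass equivalent = 6708 − 1.42 × 1356 = 4782 kg O₂/d.

R_O ≈ 4780 kg O₂/d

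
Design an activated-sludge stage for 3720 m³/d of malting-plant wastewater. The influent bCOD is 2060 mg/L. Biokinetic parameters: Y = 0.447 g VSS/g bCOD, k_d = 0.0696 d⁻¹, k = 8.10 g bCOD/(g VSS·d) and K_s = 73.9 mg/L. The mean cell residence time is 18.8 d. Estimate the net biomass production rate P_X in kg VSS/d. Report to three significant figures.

P_X ≈ 1480 kg VSS/d

For a completely mixed reactor with recycle the Lawrence–McCarty relation gives S = K_s·(1 + k_d·θ_c) / [θ_c·(Y·k − k_d) − 1] = 73.9 × (1 + 0.0696 × 18.8) / [18.8 × (0.447 × 8.10 − 0.0696) − 1] = 170.6 / 65.76 = 2.594 mg/L.
Correct the yield for decay: Y_obs = Y/(1 + k_d θ_c) = 0.447 / (1 + 0.0696 × 18.8) = 0.447 / 2.308 = 0.1936.
ΔS = 2060 − 2.59 = 2057 mg/L, so the substrate removal rate is 3720 × 2057/1000 = 7654 kg bCOD/d.
Biomass produced: P_X = Y_obs·Q·ΔS = 0.1936 × 7654 ≈ 1482 kg VSS/d.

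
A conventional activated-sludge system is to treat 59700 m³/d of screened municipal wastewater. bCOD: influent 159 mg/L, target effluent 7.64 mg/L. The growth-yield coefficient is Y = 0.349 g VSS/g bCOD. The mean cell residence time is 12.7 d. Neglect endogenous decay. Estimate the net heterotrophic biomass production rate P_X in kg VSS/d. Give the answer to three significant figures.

No decay correction is needed, so Y_obs = Y = 0.349.
Mass of bCOD removed per day: Q(S₀ − S) = 59700 × 151.4 g/m³ = 9036 kg/d.
P_X = Y_obs · Q(S₀ − S) = 0.3490 × 9036 = 3154 kg VSS/d.

P_X ≈ 3150 kg VSS/d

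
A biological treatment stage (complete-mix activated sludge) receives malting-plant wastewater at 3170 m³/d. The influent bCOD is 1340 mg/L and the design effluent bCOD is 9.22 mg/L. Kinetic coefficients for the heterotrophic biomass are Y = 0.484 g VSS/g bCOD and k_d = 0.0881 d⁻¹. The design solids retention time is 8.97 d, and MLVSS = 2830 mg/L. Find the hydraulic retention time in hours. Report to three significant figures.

Steady-state biomass mass balance: V·X·(1 + k_d·θ_c) = Y·Q·(S₀ − S)·θ_c, so V = 0.484 × 3170 × (1340 − 9.22) × 8.97 / [2830 × (1 + 0.0881 × 8.97)] = 1.83×10^7 / 5066 = 3615 m³.
HRT = V/Q = 3615 m³ / 3170 m³·d⁻¹ = 1.140 d × 24 = 27.37 h.

τ ≈ 27.4 h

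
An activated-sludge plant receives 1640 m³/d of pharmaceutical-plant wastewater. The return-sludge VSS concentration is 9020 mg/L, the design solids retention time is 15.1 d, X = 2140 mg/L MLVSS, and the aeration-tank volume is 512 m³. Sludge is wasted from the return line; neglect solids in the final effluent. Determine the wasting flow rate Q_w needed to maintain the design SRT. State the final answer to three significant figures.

Q_w = (V·X)/(θ_c X_r) = 512.0 × 2140 / (15.1 × 9020) = 8.045 m³/d.

Q_w ≈ 8.04 m³/d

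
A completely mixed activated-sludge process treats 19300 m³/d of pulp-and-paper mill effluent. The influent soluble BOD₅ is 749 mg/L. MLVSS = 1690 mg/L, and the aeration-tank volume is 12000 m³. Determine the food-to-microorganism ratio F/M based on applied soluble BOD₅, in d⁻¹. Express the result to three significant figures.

F/M = applied load / biomass = Q·S₀/(V·X) = 19300 × 749 / (12000 × 1690) = 0.7128 d⁻¹.

F/M ≈ 0.713 d⁻¹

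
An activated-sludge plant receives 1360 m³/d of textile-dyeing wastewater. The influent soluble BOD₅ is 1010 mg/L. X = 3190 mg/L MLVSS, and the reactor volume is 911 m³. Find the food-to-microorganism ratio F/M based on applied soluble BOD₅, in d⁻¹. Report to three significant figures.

F/M ≈ 0.473 d⁻¹

F/M = Q·S₀ / (V·X) = 1360 × 1010 / (911.0 × 3190) = 0.4727 g soluble BOD₅·(g VSS·d)⁻¹.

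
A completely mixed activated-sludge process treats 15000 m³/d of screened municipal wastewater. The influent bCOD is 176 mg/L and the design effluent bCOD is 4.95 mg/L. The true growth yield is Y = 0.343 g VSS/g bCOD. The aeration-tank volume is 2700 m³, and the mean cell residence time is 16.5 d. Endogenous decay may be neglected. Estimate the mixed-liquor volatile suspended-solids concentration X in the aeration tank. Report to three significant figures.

X = Y·Q·ΔS·θ_c / V = 0.343 × 15000 × (176 − 4.95) × 16.5 / 2700 = 5378 mg/L.

X ≈ 5380 mg/L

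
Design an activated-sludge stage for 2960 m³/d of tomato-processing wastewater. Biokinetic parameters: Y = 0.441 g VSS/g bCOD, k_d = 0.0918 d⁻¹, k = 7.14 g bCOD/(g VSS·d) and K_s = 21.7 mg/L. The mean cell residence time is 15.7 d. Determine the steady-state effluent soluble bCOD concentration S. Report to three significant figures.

S ≈ 1.13 mg/L

Effluent substrate depends only on kinetics and SRT: S = K_s(1 + k_d θ_c) / [θ_c(Yk − k_d) − 1] = 21.7 × (1 + 0.0918 × 15.7) / [15.7 × (0.441 × 7.14 − 0.0918) − 1] = 52.98 / 46.99 = 1.127 mg/L.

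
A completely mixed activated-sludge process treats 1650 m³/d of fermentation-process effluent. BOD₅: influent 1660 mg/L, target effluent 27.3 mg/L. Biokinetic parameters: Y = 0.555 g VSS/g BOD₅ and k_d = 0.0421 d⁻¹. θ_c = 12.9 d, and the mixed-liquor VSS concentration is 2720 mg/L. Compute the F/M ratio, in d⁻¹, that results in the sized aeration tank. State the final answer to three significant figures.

Steady-state biomass mass balance: V·X·(1 + k_d·θ_c) = Y·Q·(S₀ − S)·θ_c, so V = 0.555 × 1650 × (1660 − 27.3) × 12.9 / [2720 × (1 + 0.0421 × 12.9)] = 1.93×10^7 / 4197 = 4595 m³.
F/M = applied load / biomass = Q·S₀/(V·X) = 1650 × 1660 / (4595 × 2720) = 0.2191 d⁻¹.

F/M ≈ 0.219 d⁻¹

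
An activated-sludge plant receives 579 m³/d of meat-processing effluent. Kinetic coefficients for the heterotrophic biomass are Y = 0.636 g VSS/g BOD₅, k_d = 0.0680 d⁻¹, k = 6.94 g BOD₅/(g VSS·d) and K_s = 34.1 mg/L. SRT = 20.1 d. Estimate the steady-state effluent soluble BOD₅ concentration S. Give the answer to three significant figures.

S ≈ 0.935 mg/L

Effluent substrate depends only on kinetics and SRT: S = K_s(1 + k_d θ_c) / [θ_c(Yk − k_d) − 1] = 34.1 × (1 + 0.0680 × 20.1) / [20.1 × (0.636 × 6.94 − 0.0680) − 1] = 80.71 / 86.35 = 0.9346 mg/L.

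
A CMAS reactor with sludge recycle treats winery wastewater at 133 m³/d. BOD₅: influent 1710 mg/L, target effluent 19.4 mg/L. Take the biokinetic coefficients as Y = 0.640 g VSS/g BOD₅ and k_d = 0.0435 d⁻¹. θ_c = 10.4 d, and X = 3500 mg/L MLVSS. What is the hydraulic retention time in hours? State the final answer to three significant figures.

From the SRT design equation V = Y Q (S₀−S) θ_c / [X (1 + k_d θ_c)] = 0.640 × 133 × (1710 − 19.4) × 10.4 / [3500 × (1 + 0.0435 × 10.4)] = 1.5×10^6 / 5083 = 294.4 m³.
τ = V/Q = 294.4/133 = 2.214 d, or 53.13 h.

τ ≈ 53.1 h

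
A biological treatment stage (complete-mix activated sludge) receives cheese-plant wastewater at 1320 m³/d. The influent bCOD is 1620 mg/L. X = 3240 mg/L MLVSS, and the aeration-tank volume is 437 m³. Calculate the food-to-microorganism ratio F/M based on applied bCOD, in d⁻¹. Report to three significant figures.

F/M = applied load / biomass = Q·S₀/(V·X) = 1320 × 1620 / (437.0 × 3240) = 1.510 d⁻¹.

F/M ≈ 1.51 d⁻¹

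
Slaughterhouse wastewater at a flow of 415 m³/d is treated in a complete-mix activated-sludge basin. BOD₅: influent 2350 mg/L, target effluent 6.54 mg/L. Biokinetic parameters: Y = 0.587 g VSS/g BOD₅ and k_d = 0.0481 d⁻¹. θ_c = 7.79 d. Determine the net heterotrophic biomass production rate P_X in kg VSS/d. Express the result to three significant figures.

P_X ≈ 415 kg VSS/d

Y_obs = Y / (1 + k_d θ_c) = 0.587 / (1 + 0.0481 × 7.79) = 0.587 / 1.375 = 0.4270.
ΔS = 2350 − 6.54 = 2343 mg/L, so the substrate removal rate is 415 × 2343/1000 = 972.5 kg BOD₅/d.
Net biomass production P_X = Y_obs × Q·(S₀ − S) = 0.4270 × 972.5 = 415.3 kg VSS/d.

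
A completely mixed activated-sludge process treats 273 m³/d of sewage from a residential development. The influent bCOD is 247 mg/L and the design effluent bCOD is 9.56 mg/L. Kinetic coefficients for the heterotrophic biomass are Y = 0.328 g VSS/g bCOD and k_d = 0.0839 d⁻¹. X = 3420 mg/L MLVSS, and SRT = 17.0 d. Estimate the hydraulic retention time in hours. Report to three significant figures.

τ ≈ 3.83 h

From the SRT design equation V = Y Q (S₀−S) θ_c / [X (1 + k_d θ_c)] = 0.328 × 273 × (247 − 9.56) × 17.0 / [3420 × (1 + 0.0839 × 17.0)] = 3.61×10^5 / 8298 = 43.56 m³.
Hydraulic retention time τ = V/Q = 43.56 / 273 = 0.1596 d = 3.829 h.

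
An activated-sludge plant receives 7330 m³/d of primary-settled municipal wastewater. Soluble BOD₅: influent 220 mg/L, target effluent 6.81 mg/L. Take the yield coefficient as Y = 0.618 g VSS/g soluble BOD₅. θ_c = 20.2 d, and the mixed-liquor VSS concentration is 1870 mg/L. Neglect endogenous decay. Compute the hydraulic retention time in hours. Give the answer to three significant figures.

τ ≈ 34.2 h

With k_d = 0 the design equation reduces to V = Y Q (S₀−S) θ_c / X = 0.618 × 7330 × (220 − 6.81) × 20.2 / 1870 = 10432 m³.
HRT = V/Q = 10432 m³ / 7330 m³·d⁻¹ = 1.423 d × 24 = 34.16 h.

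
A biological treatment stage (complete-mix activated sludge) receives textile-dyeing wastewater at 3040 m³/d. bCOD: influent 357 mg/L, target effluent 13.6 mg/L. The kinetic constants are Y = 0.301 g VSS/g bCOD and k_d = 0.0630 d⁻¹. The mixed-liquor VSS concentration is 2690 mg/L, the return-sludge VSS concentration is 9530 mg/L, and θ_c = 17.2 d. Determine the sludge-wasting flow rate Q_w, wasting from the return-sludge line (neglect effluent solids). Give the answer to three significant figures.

Q_w ≈ 15.8 m³/d

Steady-state biomass mass balance: V·X·(1 + k_d·θ_c) = Y·Q·(S₀ − S)·θ_c, so V = 0.301 × 3040 × (357 − 13.6) × 17.2 / [2690 × (1 + 0.0630 × 17.2)] = 5.4×10^6 / 5605 = 964.3 m³.
Wasting from the return line (neglecting effluent solids): Q_w = V·X / (θ_c·X_r) = 964.3 × 2690 / (17.2 × 9530) = 15.82 m³/d.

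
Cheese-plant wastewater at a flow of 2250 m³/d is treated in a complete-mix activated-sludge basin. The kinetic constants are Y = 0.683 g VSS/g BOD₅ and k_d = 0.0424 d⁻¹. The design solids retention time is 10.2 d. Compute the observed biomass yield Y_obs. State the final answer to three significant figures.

Y_obs ≈ 0.477 g VSS/g BOD₅

The observed yield is Y_obs = Y/(1 + k_d·θ_c) = 0.683 / (1 + 0.0424 × 10.2) = 0.683 / 1.432 = 0.4768 g VSS per g BOD₅ removed.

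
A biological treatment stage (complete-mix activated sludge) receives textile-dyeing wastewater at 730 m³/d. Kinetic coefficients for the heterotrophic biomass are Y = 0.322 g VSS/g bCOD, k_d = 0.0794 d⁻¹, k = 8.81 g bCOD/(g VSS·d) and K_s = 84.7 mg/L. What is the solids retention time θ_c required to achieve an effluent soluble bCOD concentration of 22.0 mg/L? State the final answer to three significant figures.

At the target effluent, Y k S/(K_s+S) = 0.322×8.81×22.0/106.7 = 0.5849 d⁻¹.
θ_c = 1/(μ − k_d) = 1/(0.5849 − 0.0794) = 1/0.5055 = 1.978 d.

θ_c ≈ 1.98 d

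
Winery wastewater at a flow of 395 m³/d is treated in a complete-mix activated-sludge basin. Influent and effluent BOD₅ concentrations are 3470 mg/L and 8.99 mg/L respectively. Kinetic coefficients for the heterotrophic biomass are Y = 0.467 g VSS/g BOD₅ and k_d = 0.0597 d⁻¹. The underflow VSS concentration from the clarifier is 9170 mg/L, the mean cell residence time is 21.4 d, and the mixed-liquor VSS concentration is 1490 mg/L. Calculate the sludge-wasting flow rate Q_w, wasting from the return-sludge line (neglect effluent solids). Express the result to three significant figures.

Q_w ≈ 30.6 m³/d

From the SRT design equation V = Y Q (S₀−S) θ_c / [X (1 + k_d θ_c)] = 0.467 × 395 × (3470 − 8.99) × 21.4 / [1490 × (1 + 0.0597 × 21.4)] = 1.37×10^7 / 3394 = 4026 m³.
Q_w = (V·X)/(θ_c X_r) = 4026 × 1490 / (21.4 × 9170) = 30.57 m³/d.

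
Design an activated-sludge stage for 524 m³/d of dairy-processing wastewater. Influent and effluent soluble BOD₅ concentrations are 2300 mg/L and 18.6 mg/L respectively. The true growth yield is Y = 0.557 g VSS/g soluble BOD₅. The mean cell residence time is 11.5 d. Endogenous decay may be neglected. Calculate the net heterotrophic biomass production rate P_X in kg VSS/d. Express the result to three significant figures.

With endogenous decay neglected, the observed yield equals the true yield: Y_obs = Y = 0.557 g VSS/g soluble BOD₅.
Mass of soluble BOD₅ removed per day: Q(S₀ − S) = 524 × 2281 g/m³ = 1195 kg/d.
Net biomass production P_X = Y_obs × Q·(S₀ − S) = 0.5570 × 1195 = 665.9 kg VSS/d.

P_X ≈ 666 kg VSS/d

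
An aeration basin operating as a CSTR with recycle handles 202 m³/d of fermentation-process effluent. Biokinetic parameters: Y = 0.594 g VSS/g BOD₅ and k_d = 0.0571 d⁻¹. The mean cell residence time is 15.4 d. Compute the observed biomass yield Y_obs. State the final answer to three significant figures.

Y_obs ≈ 0.316 g VSS/g BOD₅

Correct the yield for decay: Y_obs = Y/(1 + k_d θ_c) = 0.594 / (1 + 0.0571 × 15.4) = 0.594 / 1.879 = 0.3161.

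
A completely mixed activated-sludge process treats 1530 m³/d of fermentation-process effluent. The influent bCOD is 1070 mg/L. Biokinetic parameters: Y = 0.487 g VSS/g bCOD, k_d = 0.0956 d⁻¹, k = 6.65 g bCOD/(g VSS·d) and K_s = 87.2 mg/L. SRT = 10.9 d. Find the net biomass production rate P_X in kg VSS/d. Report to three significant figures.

Effluent substrate depends only on kinetics and SRT: S = K_s(1 + k_d θ_c) / [θ_c(Yk − k_d) − 1] = 87.2 × (1 + 0.0956 × 10.9) / [10.9 × (0.487 × 6.65 − 0.0956) − 1] = 178.1 / 33.26 = 5.354 mg/L.
Correct the yield for decay: Y_obs = Y/(1 + k_d θ_c) = 0.487 / (1 + 0.0956 × 10.9) = 0.487 / 2.042 = 0.2385.
Substrate removed = Q·(S₀ − S) = 1530 m³/d × (1070 − 5.35) g/m³ = 1.63×10^6 g/d = 1629 kg/d.
Net biomass production P_X = Y_obs × Q·(S₀ − S) = 0.2385 × 1629 = 388.5 kg VSS/d.

P_X ≈ 388 kg VSS/d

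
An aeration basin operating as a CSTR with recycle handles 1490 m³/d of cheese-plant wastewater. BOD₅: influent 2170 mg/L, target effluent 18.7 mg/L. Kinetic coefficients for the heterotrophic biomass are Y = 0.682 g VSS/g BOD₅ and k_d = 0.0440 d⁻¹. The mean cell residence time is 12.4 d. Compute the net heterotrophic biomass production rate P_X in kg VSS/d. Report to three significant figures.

Observed yield with endogenous decay: Y_obs = Y / (1 + k_d·θ_c) = 0.682 / (1 + 0.0440 × 12.4) = 0.682 / 1.546 = 0.4413 g VSS/g BOD₅.
ΔS = 2170 − 18.7 = 2151 mg/L, so the substrate removal rate is 1490 × 2151/1000 = 3205 kg BOD₅/d.
So the net sludge growth is P_X = 0.4413 × 3205 = 1414 kg VSS/d.

P_X ≈ 1410 kg VSS/d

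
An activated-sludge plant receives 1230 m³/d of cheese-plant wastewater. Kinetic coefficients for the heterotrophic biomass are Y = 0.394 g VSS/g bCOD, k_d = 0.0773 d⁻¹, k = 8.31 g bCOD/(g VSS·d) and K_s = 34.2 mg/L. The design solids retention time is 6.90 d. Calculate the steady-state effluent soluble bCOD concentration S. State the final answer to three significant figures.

From the Monod/SRT balance for a CMAS, S = K_s·(1+k_d θ_c)/[θ_c·(Y k − k_d) − 1] = 34.2 × (1 + 0.0773 × 6.90) / [6.90 × (0.394 × 8.31 − 0.0773) − 1] = 52.44 / 21.06 = 2.490 mg/L.

S ≈ 2.49 mg/L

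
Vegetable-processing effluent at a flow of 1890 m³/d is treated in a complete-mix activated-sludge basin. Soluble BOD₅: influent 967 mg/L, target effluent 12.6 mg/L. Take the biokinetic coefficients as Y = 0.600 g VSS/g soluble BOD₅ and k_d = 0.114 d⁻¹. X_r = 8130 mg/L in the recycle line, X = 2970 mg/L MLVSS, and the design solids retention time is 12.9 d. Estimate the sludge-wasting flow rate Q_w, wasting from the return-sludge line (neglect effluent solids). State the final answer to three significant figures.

Rearranging the biomass balance for a CMAS with decay, V = Y·Q·ΔS·θ_c / [X·(1+k_d θ_c)] = 0.600 × 1890 × (967 − 12.6) × 12.9 / [2970 × (1 + 0.114 × 12.9)] = 1.4×10^7 / 7338 = 1903 m³.
Q_w = (V·X)/(θ_c X_r) = 1903 × 2970 / (12.9 × 8130) = 53.88 m³/d.

Q_w ≈ 53.9 m³/d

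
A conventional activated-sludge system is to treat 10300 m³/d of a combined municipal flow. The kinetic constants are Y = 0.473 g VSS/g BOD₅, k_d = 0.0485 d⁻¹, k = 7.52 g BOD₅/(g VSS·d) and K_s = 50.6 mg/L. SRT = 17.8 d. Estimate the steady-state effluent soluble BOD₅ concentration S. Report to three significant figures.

Effluent substrate depends only on kinetics and SRT: S = K_s(1 + k_d θ_c) / [θ_c(Yk − k_d) − 1] = 50.6 × (1 + 0.0485 × 17.8) / [17.8 × (0.473 × 7.52 − 0.0485) − 1] = 94.28 / 61.45 = 1.534 mg/L.

S ≈ 1.53 mg/L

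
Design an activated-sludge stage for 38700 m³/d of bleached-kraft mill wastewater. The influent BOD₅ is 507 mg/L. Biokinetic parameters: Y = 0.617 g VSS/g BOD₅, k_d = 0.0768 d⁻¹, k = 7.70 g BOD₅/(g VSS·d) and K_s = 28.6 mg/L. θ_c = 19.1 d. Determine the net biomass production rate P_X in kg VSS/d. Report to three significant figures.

P_X ≈ 4900 kg VSS/d

From the Monod/SRT balance for a CMAS, S = K_s·(1+k_d θ_c)/[θ_c·(Y k − k_d) − 1] = 28.6 × (1 + 0.0768 × 19.1) / [19.1 × (0.617 × 7.70 − 0.0768) − 1] = 70.55 / 88.28 = 0.7992 mg/L.
Observed yield with endogenous decay: Y_obs = Y / (1 + k_d·θ_c) = 0.617 / (1 + 0.0768 × 19.1) = 0.617 / 2.467 = 0.2501 g VSS/g BOD₅.
ΔS = 507 − 0.799 = 506.2 mg/L, so the substrate removal rate is 38700 × 506.2/1000 = 19590 kg BOD₅/d.
P_X = Y_obs · Q(S₀ − S) = 0.2501 × 19590 = 4900 kg VSS/d.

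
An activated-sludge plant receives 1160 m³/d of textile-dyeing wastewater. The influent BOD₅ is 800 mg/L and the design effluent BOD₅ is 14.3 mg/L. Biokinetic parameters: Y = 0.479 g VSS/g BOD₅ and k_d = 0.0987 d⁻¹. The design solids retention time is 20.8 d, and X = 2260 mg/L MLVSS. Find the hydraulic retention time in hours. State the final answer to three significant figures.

τ ≈ 27.2 h

From the SRT design equation V = Y Q (S₀−S) θ_c / [X (1 + k_d θ_c)] = 0.479 × 1160 × (800 − 14.3) × 20.8 / [2260 × (1 + 0.0987 × 20.8)] = 9.08×10^6 / 6900 = 1316 m³.
HRT = V/Q = 1316 m³ / 1160 m³·d⁻¹ = 1.135 d × 24 = 27.23 h.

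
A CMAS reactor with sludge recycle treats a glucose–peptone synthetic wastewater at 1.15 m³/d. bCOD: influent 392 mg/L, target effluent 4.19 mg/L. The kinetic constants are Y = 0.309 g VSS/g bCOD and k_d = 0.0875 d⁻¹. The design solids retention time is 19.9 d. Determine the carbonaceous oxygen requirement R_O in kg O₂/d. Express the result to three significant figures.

R_O ≈ 0.375 kg O₂/d

Observed yield with endogenous decay: Y_obs = Y / (1 + k_d·θ_c) = 0.309 / (1 + 0.0875 × 19.9) = 0.309 / 2.741 = 0.1127 g VSS/g bCOD.
Q·(S₀ − S) = 1.15 × (392 − 4.19) × 10⁻³ = 0.4460 kg/d removed.
Biomass synthesised: P_X = Y_obs × 0.4460 = 0.05027 kg VSS/d.
R_O = Q·ΔS − 1.42 P_X = 0.4460 − 0.07139 = 0.3746 kg O₂/d.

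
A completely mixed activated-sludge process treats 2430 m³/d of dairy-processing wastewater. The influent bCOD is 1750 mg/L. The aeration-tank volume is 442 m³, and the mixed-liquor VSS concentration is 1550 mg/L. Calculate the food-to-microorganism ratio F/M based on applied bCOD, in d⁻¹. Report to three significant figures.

F/M ≈ 6.21 d⁻¹

F/M = Q·S₀ / (V·X) = 2430 × 1750 / (442.0 × 1550) = 6.207 g bCOD·(g VSS·d)⁻¹.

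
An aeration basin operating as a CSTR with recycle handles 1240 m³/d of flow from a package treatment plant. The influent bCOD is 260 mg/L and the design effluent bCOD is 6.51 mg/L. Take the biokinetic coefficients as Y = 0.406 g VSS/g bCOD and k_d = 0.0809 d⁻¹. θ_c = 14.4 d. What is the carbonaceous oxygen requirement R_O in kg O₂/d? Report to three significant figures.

R_O ≈ 231 kg O₂/d

The observed yield is Y_obs = Y/(1 + k_d·θ_c) = 0.406 / (1 + 0.0809 × 14.4) = 0.406 / 2.165 = 0.1875 g VSS per g bCOD removed.
Substrate removed = Q·(S₀ − S) = 1240 m³/d × (260 − 6.51) g/m³ = 3.14×10^5 g/d = 314.3 kg/d.
Biomass synthesised: P_X = Y_obs × 314.3 = 58.95 kg VSS/d.
R_O = Q·ΔS − 1.42 P_X = 314.3 − 83.70 = 230.6 kg O₂/d.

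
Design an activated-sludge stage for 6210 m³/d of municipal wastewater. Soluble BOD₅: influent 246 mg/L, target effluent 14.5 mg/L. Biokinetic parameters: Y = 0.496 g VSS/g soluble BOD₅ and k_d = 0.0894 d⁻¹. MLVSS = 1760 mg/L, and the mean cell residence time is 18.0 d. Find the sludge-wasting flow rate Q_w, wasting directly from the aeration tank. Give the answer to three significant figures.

From the SRT design equation V = Y Q (S₀−S) θ_c / [X (1 + k_d θ_c)] = 0.496 × 6210 × (246 − 14.5) × 18.0 / [1760 × (1 + 0.0894 × 18.0)] = 1.28×10^7 / 4592 = 2795 m³.
With mixed-liquor wasting, θ_c = V/Q_w, so Q_w = V/θ_c = 2795/18.0 = 155.3 m³/d.

Q_w ≈ 155 m³/d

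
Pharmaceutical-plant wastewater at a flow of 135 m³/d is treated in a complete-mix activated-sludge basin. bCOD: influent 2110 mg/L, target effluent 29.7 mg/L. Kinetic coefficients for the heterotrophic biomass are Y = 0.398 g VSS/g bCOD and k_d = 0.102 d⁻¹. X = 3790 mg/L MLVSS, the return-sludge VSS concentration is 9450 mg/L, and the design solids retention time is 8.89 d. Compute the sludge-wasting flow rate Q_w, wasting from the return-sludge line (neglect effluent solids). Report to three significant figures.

Rearranging the biomass balance for a CMAS with decay, V = Y·Q·ΔS·θ_c / [X·(1+k_d θ_c)] = 0.398 × 135 × (2110 − 29.7) × 8.89 / [3790 × (1 + 0.102 × 8.89)] = 9.94×10^5 / 7227 = 137.5 m³.
Q_w = (V·X)/(θ_c X_r) = 137.5 × 3790 / (8.89 × 9450) = 6.203 m³/d.

Q_w ≈ 6.20 m³/d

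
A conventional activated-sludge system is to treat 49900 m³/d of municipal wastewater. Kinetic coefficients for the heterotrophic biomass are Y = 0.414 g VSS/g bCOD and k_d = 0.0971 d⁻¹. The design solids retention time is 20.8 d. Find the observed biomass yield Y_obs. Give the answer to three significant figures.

Y_obs ≈ 0.137 g VSS/g bCOD

Y_obs = Y / (1 + k_d θ_c) = 0.414 / (1 + 0.0971 × 20.8) = 0.414 / 3.020 = 0.1371.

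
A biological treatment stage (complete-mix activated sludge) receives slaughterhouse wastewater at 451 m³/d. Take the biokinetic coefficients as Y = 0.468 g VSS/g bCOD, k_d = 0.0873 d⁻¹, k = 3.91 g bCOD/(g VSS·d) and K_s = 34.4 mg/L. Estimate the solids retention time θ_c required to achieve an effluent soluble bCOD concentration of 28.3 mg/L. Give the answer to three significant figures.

θ_c ≈ 1.35 d

At the target effluent, Y k S/(K_s+S) = 0.468×3.91×28.3/62.70 = 0.8259 d⁻¹.
Then 1/θ_c = μ − k_d = 0.8259 − 0.0873 = 0.7386 d⁻¹, giving θ_c = 1.354 d.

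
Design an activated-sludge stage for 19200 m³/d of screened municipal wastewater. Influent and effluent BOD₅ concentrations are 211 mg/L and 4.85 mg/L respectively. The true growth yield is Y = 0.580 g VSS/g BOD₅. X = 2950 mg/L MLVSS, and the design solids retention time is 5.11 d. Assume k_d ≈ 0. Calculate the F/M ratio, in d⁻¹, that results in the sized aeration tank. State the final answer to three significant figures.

F/M ≈ 0.345 d⁻¹

With k_d = 0 the design equation reduces to V = Y Q (S₀−S) θ_c / X = 0.580 × 19200 × (211 − 4.85) × 5.11 / 2950 = 3977 m³.
F/M = applied load / biomass = Q·S₀/(V·X) = 19200 × 211 / (3977 × 2950) = 0.3453 d⁻¹.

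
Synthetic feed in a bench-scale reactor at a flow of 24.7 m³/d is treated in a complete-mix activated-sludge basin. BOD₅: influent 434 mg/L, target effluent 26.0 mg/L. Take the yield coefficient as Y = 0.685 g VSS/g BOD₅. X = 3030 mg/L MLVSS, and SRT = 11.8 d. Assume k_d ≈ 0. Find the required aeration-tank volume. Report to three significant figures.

V·X = Y·Q·ΔS·θ_c gives V = 0.685 × 24.7 × (434 − 26.0) × 11.8 / 3030 = 26.88 m³.

V ≈ 26.9 m³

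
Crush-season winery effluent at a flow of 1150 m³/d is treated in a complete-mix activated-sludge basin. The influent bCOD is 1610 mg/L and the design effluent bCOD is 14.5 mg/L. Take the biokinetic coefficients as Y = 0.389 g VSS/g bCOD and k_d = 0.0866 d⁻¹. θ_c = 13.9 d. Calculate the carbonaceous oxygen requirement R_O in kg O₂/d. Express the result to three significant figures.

The observed yield is Y_obs = Y/(1 + k_d·θ_c) = 0.389 / (1 + 0.0866 × 13.9) = 0.389 / 2.204 = 0.1765 g VSS per g bCOD removed.
Q·(S₀ − S) = 1150 × (1610 − 14.5) × 10⁻³ = 1835 kg/d removed.
P_X = Y_obs·Q·(S₀ − S) = 0.1765 × 1835 = 323.9 kg VSS/d.
R_O = Q·(S₀ − S) − 1.42·P_X = 1835 − 1.42 × 323.9 = 1375 kg O₂/d.

R_O ≈ 1370 kg O₂/d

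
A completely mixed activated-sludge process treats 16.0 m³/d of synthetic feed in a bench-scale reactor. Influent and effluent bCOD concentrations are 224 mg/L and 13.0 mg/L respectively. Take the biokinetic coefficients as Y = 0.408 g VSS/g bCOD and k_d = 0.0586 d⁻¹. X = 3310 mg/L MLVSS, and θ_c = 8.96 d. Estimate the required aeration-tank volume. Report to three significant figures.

Rearranging the biomass balance for a CMAS with decay, V = Y·Q·ΔS·θ_c / [X·(1+k_d θ_c)] = 0.408 × 16.0 × (224 − 13.0) × 8.96 / [3310 × (1 + 0.0586 × 8.96)] = 1.23×10^4 / 5048 = 2.445 m³.

V ≈ 2.44 m³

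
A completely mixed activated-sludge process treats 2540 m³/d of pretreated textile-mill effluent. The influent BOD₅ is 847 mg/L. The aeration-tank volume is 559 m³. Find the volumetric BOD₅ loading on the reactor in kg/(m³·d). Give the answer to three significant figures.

L_v ≈ 3.85 kg BOD₅/(m³·d)

Volumetric loading L_v = Q·S₀ / V = 2540 × 847 g/m³ / 559.0 m³ = 3849 g/(m³·d) = 3.849 kg BOD₅/(m³·d).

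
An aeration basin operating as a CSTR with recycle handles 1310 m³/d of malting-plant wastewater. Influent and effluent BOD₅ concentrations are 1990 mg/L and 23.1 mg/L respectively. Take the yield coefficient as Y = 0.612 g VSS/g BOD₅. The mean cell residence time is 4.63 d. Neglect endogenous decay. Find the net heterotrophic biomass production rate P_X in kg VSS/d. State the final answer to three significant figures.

No decay correction is needed, so Y_obs = Y = 0.612.
Mass of BOD₅ removed per day: Q(S₀ − S) = 1310 × 1967 g/m³ = 2577 kg/d.
Net biomass production P_X = Y_obs × Q·(S₀ − S) = 0.6120 × 2577 = 1577 kg VSS/d.

P_X ≈ 1580 kg VSS/d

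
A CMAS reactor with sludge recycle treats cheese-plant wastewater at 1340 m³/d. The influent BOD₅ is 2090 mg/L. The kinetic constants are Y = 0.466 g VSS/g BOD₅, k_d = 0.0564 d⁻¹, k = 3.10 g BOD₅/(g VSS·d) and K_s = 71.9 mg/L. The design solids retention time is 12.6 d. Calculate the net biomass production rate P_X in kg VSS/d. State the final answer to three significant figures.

P_X ≈ 760 kg VSS/d

Effluent substrate depends only on kinetics and SRT: S = K_s(1 + k_d θ_c) / [θ_c(Yk − k_d) − 1] = 71.9 × (1 + 0.0564 × 12.6) / [12.6 × (0.466 × 3.10 − 0.0564) − 1] = 123.0 / 16.49 = 7.458 mg/L.
The observed yield is Y_obs = Y/(1 + k_d·θ_c) = 0.466 / (1 + 0.0564 × 12.6) = 0.466 / 1.711 = 0.2724 g VSS per g BOD₅ removed.
Substrate removed = Q·(S₀ − S) = 1340 m³/d × (2090 − 7.46) g/m³ = 2.79×10^6 g/d = 2791 kg/d.
Biomass produced: P_X = Y_obs·Q·ΔS = 0.2724 × 2791 ≈ 760.2 kg VSS/d.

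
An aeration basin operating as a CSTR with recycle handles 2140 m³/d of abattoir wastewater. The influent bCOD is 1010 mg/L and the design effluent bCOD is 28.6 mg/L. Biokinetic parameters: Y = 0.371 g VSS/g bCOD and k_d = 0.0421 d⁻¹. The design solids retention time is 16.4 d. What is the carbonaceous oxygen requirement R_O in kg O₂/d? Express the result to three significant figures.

The observed yield is Y_obs = Y/(1 + k_d·θ_c) = 0.371 / (1 + 0.0421 × 16.4) = 0.371 / 1.690 = 0.2195 g VSS per g bCOD removed.
Mass of bCOD removed per day: Q(S₀ − S) = 2140 × 981.4 g/m³ = 2100 kg/d.
P_X = Y_obs·Q·(S₀ − S) = 0.2195 × 2100 = 460.9 kg VSS/d.
R_O = Q·(S₀ − S) − 1.42·P_X = 2100 − 1.42 × 460.9 = 1446 kg O₂/d.

R_O ≈ 1450 kg O₂/d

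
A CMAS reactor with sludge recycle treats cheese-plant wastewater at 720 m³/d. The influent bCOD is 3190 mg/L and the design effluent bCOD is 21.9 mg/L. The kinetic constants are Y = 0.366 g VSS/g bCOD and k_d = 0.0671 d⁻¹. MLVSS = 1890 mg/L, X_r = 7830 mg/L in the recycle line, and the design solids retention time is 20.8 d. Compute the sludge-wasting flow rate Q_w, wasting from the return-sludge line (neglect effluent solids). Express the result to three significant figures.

Steady-state biomass mass balance: V·X·(1 + k_d·θ_c) = Y·Q·(S₀ − S)·θ_c, so V = 0.366 × 720 × (3190 − 21.9) × 20.8 / [1890 × (1 + 0.0671 × 20.8)] = 1.74×10^7 / 4528 = 3835 m³.
Q_w = (V·X)/(θ_c X_r) = 3835 × 1890 / (20.8 × 7830) = 44.51 m³/d.

Q_w ≈ 44.5 m³/d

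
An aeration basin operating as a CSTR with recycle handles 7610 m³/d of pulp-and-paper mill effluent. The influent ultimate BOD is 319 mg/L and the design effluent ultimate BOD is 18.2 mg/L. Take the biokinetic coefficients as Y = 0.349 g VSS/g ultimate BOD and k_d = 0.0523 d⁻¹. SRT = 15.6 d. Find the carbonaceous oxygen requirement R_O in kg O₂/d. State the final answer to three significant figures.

R_O ≈ 1660 kg O₂/d

Observed yield with endogenous decay: Y_obs = Y / (1 + k_d·θ_c) = 0.349 / (1 + 0.0523 × 15.6) = 0.349 / 1.816 = 0.1922 g VSS/g ultimate BOD.
Q·(S₀ − S) = 7610 × (319 − 18.2) × 10⁻³ = 2289 kg/d removed.
Biomass synthesised: P_X = Y_obs × 2289 = 439.9 kg VSS/d.
R_O = Q·(S₀ − S) − 1.42·P_X = 2289 − 1.42 × 439.9 = 1664 kg O₂/d.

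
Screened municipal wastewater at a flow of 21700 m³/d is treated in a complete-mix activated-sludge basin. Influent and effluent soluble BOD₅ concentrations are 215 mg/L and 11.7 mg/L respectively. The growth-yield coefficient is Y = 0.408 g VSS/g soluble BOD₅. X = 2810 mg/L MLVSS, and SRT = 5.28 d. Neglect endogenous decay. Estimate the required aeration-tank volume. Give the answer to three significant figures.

V ≈ 3380 m³

Biomass mass balance (decay neglected): V·X = Y·Q·(S₀ − S)·θ_c, so V = 0.408 × 21700 × (215 − 11.7) × 5.28 / 2810 = 3382 m³.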